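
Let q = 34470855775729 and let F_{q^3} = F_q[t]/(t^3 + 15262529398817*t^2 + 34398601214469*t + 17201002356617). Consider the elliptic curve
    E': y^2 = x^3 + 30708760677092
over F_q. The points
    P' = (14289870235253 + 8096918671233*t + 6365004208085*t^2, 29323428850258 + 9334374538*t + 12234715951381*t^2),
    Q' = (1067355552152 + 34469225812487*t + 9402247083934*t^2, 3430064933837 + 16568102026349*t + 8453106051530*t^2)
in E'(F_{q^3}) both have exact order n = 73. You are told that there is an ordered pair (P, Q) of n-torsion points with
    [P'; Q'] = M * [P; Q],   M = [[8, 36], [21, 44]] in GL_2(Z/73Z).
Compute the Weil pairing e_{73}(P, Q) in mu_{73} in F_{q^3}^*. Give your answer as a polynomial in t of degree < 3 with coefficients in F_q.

17908004062032 + 15254250601744*t + 11136590563854*t^2

e_{73}(aP+bQ,cP+dQ) = e_{73}(P,Q)^(ad-bc); with (a,b,c,d)=(8,36,21,44) this gives the det-73 law.
8*44 - 36*21 = -404; reduced mod 73: det = 34, inverse 58.
Double-and-add over 1001001: 7-1 doublings, 3-1 additions; each step l_{T,T}/v_{2T} or l_{T,P'}/v at Q'+S for random S.
Miller gives e_{73}(P',Q') = 5230426836442 + 908766408738*t + 2883171986848*t^2 in F_{34470855775729^3}.
Hence e(P,Q) = 17908004062032 + 15254250601744*t + 11136590563854*t^2 in F_{34470855775729^3}^*.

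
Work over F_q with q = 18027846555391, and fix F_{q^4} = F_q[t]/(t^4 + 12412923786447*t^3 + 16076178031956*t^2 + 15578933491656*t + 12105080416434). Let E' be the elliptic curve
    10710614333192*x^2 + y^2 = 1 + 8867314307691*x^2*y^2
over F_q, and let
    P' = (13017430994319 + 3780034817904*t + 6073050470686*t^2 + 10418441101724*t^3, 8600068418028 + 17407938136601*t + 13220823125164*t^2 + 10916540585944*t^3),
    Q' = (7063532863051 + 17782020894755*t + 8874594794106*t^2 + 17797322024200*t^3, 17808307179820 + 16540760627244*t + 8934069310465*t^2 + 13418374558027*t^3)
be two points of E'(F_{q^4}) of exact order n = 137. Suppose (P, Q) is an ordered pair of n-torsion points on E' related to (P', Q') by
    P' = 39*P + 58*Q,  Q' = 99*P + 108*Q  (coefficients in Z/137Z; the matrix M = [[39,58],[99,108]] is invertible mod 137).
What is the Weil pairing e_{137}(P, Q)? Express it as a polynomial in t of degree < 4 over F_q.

The 137-Weil pairing on E[137] over F_{18027846555391} is alternating-bilinear: e_{137}(P',Q') = e_{137}(P,Q)^det(M).
det(M) mod 137 = 114; its inverse in (Z/137)^* is 131 (check: 114*131 mod 137 = 1).
Map (x,y)_Ed via u=(1+y)/(1-y), v=(1+y)/((1-y)x) to Montgomery A=9566865405605,B=3438794070640; then to (a',b')=(11607671158278,3130781714839).
n = 137 = (10001001)_2 (8 bits, wt 3); accumulate f_{137,P'}(Q'+S)/f_{137,P'}(S) along the 7-step ladder.
The quotient is 3071165617044 + 11030321438994*t + 5716816841913*t^2 + 14495251791160*t^3.
Hence e(P,Q) = 7512782660755 + 17363477799618*t + 4306984171950*t^2 + 187384347550*t^3 in F_{18027846555391^4}^*.

7512782660755 + 17363477799618*t + 4306984171950*t^2 + 187384347550*t^3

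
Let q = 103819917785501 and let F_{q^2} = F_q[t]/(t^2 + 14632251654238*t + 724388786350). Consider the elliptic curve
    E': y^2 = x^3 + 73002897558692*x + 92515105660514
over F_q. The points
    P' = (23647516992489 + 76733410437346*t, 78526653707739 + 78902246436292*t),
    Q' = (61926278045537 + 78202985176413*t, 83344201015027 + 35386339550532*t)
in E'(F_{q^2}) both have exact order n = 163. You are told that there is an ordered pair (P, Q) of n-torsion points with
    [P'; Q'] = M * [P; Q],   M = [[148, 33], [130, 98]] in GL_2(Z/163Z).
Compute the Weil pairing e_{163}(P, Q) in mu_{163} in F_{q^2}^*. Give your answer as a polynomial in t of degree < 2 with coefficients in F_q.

102711182187603 + 35411611715798*t

e_{163} is bilinear + alternating on E[163], so e_{163}(148*P + 33*Q, 130*P + 98*Q) = e_{163}(P,Q)^(148*98-33*130).
det M = 148*98 - 33*130 = 10214 = 108 (mod 163); 108^{-1} = 80 (mod 163).
Build f_{163,P'} and f_{163,Q'} via the 8-bit ladder of 163=10100011_2; evaluate at shifted divisors; quotient in F_{103819917785501^2}.
Result: e(P',Q') = 98718904020354 + 39037264276564*t.
Hence e(P,Q) = 102711182187603 + 35411611715798*t in F_{103819917785501^2}^*.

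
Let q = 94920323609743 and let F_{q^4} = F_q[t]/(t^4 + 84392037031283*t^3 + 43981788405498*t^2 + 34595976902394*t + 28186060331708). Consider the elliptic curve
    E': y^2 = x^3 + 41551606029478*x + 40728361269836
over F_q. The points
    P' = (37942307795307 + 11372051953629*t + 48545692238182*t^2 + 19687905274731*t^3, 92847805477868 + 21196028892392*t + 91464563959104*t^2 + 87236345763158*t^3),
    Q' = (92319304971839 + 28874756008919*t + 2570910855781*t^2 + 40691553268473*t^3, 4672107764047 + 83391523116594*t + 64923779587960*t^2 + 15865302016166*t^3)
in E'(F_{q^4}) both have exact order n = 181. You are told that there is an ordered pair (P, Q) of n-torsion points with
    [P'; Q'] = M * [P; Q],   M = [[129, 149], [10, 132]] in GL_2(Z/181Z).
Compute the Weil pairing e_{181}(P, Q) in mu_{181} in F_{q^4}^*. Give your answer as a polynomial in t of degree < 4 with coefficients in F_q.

Alternating bilinearity on E[181] (values in mu_{181} in F_{94920323609743^4}) gives e(P',Q') = e(P,Q)^det(M).
Inverting 153 mod 181: 84. Thus e_{181}(P,Q) = e(P',Q')^{84}.
Build f_{181,P'} and f_{181,Q'} via the 8-bit ladder of 181=10110101_2; evaluate at shifted divisors; quotient in F_{94920323609743^4}.
e_{181}(P',Q') = 4566703441145 + 20514593562353*t + 59153281645649*t^2 + 63075383000525*t^3.
e_{181}(P,Q) = (4566703441145 + 20514593562353*t + 59153281645649*t^2 + 63075383000525*t^3)^{84} = 4632278008879 + 67757819860814*t + 4648519441182*t^2 + 72052018982769*t^3.

4632278008879 + 67757819860814*t + 4648519441182*t^2 + 72052018982769*t^3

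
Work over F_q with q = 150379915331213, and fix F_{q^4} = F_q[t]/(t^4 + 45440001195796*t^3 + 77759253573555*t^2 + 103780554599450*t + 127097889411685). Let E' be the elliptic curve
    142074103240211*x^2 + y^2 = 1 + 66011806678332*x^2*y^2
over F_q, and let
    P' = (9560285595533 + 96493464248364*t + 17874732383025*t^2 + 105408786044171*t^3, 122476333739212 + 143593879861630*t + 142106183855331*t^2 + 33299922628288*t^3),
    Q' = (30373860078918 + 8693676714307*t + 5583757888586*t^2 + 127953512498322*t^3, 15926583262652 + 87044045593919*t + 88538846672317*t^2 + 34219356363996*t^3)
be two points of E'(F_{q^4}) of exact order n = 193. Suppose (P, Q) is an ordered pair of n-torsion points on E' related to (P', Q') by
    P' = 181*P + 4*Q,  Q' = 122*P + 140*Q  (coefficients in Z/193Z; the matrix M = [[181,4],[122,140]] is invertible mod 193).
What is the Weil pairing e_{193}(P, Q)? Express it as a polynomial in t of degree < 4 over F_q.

67370931057300 + 141464482640667*t + 75554964805641*t^2 + 20397299303388*t^3

e_{193} is bilinear + alternating on E[193], so e_{193}(181*P + 4*Q, 122*P + 140*Q) = e_{193}(P,Q)^(181*140-4*122).
181*140 - 4*122 = 24852; reduced mod 193: det = 148, inverse 30.
Map (x,y)_Ed via u=(1+y)/(1-y), v=(1+y)/((1-y)x) to Montgomery A=106793882715153,B=26235969177021; then to (a',b')=(86766539491073,89702480602799).
n = 193 = (11000001)_2 (8 bits, wt 3); accumulate f_{193,P'}(Q'+S)/f_{193,P'}(S) along the 7-step ladder.
f_P(D_Q)/f_Q(D_P) = 9099428472174 + 136210726128407*t + 47777882209146*t^2 + 10679095518565*t^3.
Hence e(P,Q) = 67370931057300 + 141464482640667*t + 75554964805641*t^2 + 20397299303388*t^3 in F_{150379915331213^4}^*.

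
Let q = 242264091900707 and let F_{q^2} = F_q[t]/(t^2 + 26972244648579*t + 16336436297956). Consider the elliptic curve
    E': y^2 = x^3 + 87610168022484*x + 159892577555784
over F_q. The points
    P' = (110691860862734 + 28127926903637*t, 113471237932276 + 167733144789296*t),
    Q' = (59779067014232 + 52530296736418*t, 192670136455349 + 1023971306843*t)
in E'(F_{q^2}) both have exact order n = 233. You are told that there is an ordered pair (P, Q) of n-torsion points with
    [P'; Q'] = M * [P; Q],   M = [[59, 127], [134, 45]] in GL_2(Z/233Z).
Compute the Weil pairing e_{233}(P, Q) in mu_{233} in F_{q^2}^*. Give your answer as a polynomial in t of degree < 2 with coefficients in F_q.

The 233-Weil pairing on E[233] over F_{242264091900707} is alternating-bilinear: e_{233}(P',Q') = e_{233}(P,Q)^det(M).
Hence e(P,Q) = e(P',Q')^{73} where 73 = 83^{-1} mod 233.
Miller loop for e_{233} over F_{242264091900707^2}: bits of 233 = 11101001; 7 double steps + 4 add steps, l/v at each.
e_{233}(P',Q') = 161314787253483 + 17911200827525*t.
Hence e(P,Q) = 134501850284716 + 139926725520996*t in F_{242264091900707^2}^*.

134501850284716 + 139926725520996*t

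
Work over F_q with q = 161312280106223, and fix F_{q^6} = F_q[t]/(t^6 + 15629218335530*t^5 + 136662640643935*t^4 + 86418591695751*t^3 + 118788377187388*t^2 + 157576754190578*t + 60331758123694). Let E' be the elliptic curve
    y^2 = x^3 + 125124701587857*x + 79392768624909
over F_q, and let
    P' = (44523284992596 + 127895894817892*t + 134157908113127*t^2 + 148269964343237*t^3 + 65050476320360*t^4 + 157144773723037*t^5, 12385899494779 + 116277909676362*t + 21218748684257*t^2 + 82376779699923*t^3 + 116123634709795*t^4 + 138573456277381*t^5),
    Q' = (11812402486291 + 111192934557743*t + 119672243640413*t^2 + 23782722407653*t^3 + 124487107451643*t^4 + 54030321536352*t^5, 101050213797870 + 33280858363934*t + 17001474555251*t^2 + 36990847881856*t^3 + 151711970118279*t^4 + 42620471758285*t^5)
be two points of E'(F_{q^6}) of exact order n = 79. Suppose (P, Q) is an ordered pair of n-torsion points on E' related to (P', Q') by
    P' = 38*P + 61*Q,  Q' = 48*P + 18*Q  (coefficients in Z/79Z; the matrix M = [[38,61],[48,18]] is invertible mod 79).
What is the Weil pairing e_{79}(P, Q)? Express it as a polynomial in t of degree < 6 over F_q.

47041795318674 + 133141793654492*t + 154803127929338*t^2 + 24635401398935*t^3 + 115376904928692*t^4 + 79134562166742*t^5

Alternating bilinearity on E[79] (values in mu_{79} in F_{161312280106223^6}) gives e(P',Q') = e(P,Q)^det(M).
Hence e(P,Q) = e(P',Q')^{37} where 37 = 47^{-1} mod 79.
Build f_{79,P'} and f_{79,Q'} via the 7-bit ladder of 79=1001111_2; evaluate at shifted divisors; quotient in F_{161312280106223^6}.
Miller gives e_{79}(P',Q') = 156537185365173 + 84609234238204*t + 129602944674522*t^2 + 23765328381552*t^3 + 3950167963478*t^4 + 48198681446295*t^5 in F_{161312280106223^6}.
Raise to 37: e(P,Q) = 47041795318674 + 133141793654492*t + 154803127929338*t^2 + 24635401398935*t^3 + 115376904928692*t^4 + 79134562166742*t^5 in mu_{79}.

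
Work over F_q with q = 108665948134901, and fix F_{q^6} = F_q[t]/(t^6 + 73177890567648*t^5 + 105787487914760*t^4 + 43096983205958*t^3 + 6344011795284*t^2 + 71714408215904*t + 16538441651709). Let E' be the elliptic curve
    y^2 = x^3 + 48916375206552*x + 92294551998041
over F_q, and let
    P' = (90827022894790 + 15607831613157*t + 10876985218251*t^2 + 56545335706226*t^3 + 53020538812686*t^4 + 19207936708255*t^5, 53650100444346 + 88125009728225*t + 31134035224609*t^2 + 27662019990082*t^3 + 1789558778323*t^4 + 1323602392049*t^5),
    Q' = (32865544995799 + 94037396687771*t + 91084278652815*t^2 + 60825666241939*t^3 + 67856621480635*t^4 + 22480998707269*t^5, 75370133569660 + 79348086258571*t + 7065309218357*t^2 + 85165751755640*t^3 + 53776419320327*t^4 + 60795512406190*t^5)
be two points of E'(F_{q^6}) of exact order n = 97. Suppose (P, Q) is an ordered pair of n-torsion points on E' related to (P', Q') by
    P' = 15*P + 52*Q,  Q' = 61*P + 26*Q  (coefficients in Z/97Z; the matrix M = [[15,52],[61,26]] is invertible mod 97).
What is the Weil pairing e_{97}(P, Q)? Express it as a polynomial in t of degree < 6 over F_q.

The 97-Weil pairing on E[97] over F_{108665948134901} is alternating-bilinear: e_{97}(P',Q') = e_{97}(P,Q)^det(M).
det M = 15*26 - 52*61 = -2782 = 31 (mod 97); 31^{-1} = 72 (mod 97).
Run Miller on y^2=x^3+48916375206552*x+92294551998041 over F_{108665948134901}: ladder 1100001 (7 bits); e = f_P(D_Q)/f_Q(D_P).
The quotient is 95218611923697 + 31038243359715*t + 69716531090453*t^2 + 82928856075613*t^3 + 33830525417272*t^4 + 100211147472343*t^5.
(95218611923697 + 31038243359715*t + 69716531090453*t^2 + 82928856075613*t^3 + 33830525417272*t^4 + 100211147472343*t^5)^{72} mod (108665948134901,f) = 95387031213228 + 98300793235438*t + 66581793807276*t^2 + 102011030221713*t^3 + 61692002736172*t^4 + 18660362778827*t^5.

95387031213228 + 98300793235438*t + 66581793807276*t^2 + 102011030221713*t^3 + 61692002736172*t^4 + 18660362778827*t^5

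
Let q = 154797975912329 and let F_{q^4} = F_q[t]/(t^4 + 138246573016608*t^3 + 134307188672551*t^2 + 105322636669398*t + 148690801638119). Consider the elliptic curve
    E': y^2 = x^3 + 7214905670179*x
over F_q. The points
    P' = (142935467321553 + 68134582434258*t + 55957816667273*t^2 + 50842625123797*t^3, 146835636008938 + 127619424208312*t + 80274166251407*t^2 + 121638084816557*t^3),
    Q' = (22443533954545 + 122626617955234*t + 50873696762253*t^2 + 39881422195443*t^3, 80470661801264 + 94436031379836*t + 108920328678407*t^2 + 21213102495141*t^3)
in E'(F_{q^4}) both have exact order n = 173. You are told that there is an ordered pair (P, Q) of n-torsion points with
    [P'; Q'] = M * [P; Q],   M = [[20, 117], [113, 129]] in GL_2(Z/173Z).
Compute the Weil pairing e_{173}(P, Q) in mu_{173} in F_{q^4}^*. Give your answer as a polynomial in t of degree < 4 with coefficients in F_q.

101451517062616 + 61158520700134*t + 78643311689418*t^2 + 136766996072549*t^3

e_{173}(aP+bQ,cP+dQ) = e_{173}(P,Q)^(ad-bc); with (a,b,c,d)=(20,117,113,129) this gives the det-173 law.
det(M) mod 173 = 85; its inverse in (Z/173)^* is 57 (check: 85*57 mod 173 = 1).
n = 173 = (10101101)_2 (8 bits, wt 5); accumulate f_{173,P'}(Q'+S)/f_{173,P'}(S) along the 7-step ladder.
Miller gives e_{173}(P',Q') = 54646278356671 + 109851475991876*t + 80494782347536*t^2 + 111905687226395*t^3 in F_{154797975912329^4}.
Finally e_{173}(P,Q) = 101451517062616 + 61158520700134*t + 78643311689418*t^2 + 136766996072549*t^3.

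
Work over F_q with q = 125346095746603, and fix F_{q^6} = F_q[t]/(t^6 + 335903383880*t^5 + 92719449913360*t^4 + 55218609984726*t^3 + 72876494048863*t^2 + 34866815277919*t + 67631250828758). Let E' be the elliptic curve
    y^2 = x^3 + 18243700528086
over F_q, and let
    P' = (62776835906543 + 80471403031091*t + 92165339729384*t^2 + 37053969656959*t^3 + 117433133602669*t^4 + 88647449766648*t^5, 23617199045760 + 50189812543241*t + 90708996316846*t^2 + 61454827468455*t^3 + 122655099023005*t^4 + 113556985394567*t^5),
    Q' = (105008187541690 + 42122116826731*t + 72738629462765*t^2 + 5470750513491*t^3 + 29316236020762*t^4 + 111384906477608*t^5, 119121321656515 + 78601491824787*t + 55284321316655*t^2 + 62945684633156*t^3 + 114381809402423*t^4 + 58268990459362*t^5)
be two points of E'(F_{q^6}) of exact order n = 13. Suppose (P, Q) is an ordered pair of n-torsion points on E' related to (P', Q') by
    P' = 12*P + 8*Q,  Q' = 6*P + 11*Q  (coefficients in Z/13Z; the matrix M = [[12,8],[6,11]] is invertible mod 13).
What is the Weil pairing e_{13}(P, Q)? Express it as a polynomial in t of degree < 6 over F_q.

Under M = [[12,8],[6,11]] in GL_2(Z/13), e_{13}(P',Q') = e_{13}(P,Q)^(12*11-8*6 mod 13).
det M = 12*11 - 8*6 = 84 = 6 (mod 13); 6^{-1} = 11 (mod 13).
4-bit Miller (1101) on E'/F_{125346095746603} with a'=0, b'=18243700528086: accumulate tangent/chord ratios at Q'+S and P'+S'.
The quotient is 2898100815138 + 75736710445132*t + 34998533720281*t^2 + 88002976303760*t^3 + 90317787733897*t^4 + 9290924932574*t^5.
Finally e_{13}(P,Q) = 15642543749999 + 71338687894885*t + 16144456560273*t^2 + 74219948417629*t^3 + 72271190600388*t^4 + 123607904952287*t^5.

15642543749999 + 71338687894885*t + 16144456560273*t^2 + 74219948417629*t^3 + 72271190600388*t^4 + 123607904952287*t^5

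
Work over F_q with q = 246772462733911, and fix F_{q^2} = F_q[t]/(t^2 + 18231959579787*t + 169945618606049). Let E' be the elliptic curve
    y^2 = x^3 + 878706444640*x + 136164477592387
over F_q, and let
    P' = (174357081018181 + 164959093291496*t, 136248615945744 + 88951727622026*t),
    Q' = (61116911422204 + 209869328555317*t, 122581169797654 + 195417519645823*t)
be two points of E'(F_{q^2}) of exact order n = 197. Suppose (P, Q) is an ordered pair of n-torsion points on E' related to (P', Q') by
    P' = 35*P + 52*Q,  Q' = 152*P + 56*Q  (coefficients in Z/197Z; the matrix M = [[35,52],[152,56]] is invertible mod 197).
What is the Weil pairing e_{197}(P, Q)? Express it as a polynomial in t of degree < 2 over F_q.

Alternating bilinearity on E[197] (values in mu_{197} in F_{246772462733911^2}) gives e(P',Q') = e(P,Q)^det(M).
det M = 35*56 - 52*152 = -5944 = 163 (mod 197); 163^{-1} = 168 (mod 197).
8-bit Miller (11000101) on E'/F_{246772462733911} with a'=878706444640, b'=136164477592387: accumulate tangent/chord ratios at Q'+S and P'+S'.
e_{197}(P',Q') = 22602006414083 + 163841935468724*t.
Raise to 168: e(P,Q) = 229225803615697 + 95763363759259*t in mu_{197}.

229225803615697 + 95763363759259*t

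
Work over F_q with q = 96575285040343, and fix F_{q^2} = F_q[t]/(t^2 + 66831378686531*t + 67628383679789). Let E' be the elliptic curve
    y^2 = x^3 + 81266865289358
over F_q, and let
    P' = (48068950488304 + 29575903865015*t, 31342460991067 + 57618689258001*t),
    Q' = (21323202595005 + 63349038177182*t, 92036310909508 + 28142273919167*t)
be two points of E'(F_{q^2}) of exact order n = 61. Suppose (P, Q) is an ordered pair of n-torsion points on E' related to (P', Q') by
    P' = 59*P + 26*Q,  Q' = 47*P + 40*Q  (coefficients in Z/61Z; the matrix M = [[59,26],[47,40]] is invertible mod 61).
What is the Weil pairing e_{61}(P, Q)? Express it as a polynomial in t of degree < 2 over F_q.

14606742986262 + 13441654641716*t

e_{61} is bilinear + alternating on E[61], so e_{61}(59*P + 26*Q, 47*P + 40*Q) = e_{61}(P,Q)^(59*40-26*47).
Inverting 40 mod 61: 29. Thus e_{61}(P,Q) = e(P',Q')^{29}.
Build f_{61,P'} and f_{61,Q'} via the 6-bit ladder of 61=111101_2; evaluate at shifted divisors; quotient in F_{96575285040343^2}.
Result: e(P',Q') = 41280618520950 + 8837006003269*t.
e_{61}(P,Q) = (41280618520950 + 8837006003269*t)^{29} = 14606742986262 + 13441654641716*t.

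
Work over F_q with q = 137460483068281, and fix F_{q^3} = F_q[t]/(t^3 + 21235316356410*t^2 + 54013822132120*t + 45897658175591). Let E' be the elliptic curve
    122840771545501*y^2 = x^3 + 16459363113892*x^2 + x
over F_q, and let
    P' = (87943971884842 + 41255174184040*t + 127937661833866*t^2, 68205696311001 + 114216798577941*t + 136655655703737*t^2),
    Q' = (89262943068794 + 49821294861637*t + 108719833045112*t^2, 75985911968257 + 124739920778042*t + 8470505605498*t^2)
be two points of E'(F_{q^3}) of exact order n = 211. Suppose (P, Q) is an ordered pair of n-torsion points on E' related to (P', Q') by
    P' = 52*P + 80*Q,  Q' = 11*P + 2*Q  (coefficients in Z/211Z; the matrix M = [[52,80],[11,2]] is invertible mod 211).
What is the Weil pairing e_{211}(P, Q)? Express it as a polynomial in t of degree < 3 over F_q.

Under M = [[52,80],[11,2]] in GL_2(Z/211), e_{211}(P',Q') = e_{211}(P,Q)^(52*2-80*11 mod 211).
Hence e(P,Q) = e(P',Q')^{90} where 90 = 68^{-1} mod 211.
Set x_W=61733226438470*u+22639993581549, y_W=61733226438470*v; then E': y_W^2=x_W^3+26894138124752*x_W+1356057210693.
n = 211 = (11010011)_2 (8 bits, wt 5); accumulate f_{211,P'}(Q'+S)/f_{211,P'}(S) along the 7-step ladder.
The quotient is 28675236714245 + 75207007967695*t + 37284714190713*t^2.
Hence e(P,Q) = 95112349282596 + 66548363483195*t + 67806228074296*t^2 in F_{137460483068281^3}^*.

95112349282596 + 66548363483195*t + 67806228074296*t^2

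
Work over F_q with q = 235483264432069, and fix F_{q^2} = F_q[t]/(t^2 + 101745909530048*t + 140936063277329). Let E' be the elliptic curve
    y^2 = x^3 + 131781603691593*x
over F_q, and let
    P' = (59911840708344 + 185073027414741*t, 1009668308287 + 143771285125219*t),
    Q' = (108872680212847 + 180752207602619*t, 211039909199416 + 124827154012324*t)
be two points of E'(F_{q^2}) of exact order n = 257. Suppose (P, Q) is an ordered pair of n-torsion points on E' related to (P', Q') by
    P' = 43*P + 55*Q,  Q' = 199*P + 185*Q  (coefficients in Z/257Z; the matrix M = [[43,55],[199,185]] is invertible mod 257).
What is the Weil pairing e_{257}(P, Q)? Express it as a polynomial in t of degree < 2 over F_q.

19800057582555 + 5499666007176*t

e_{257} is bilinear + alternating on E[257], so e_{257}(43*P + 55*Q, 199*P + 185*Q) = e_{257}(P,Q)^(43*185-55*199).
det(M) mod 257 = 94; its inverse in (Z/257)^* is 216 (check: 94*216 mod 257 = 1).
Build f_{257,P'} and f_{257,Q'} via the 9-bit ladder of 257=100000001_2; evaluate at shifted divisors; quotient in F_{235483264432069^2}.
f_P(D_Q)/f_Q(D_P) = 95163746218733 + 107366829547706*t.
Raise to 216: e(P,Q) = 19800057582555 + 5499666007176*t in mu_{257}.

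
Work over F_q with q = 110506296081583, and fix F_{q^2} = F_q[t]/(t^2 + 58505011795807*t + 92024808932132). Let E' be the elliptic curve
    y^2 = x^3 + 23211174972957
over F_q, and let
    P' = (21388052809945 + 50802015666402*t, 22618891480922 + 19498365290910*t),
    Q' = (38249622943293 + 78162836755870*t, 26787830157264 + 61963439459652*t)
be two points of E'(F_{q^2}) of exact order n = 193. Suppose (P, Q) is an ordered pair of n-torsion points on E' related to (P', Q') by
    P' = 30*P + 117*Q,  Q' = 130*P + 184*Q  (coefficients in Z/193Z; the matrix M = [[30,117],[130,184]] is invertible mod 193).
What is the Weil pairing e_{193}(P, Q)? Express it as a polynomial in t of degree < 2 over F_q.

64368855430728 + 88647586767528*t

e_{193}(aP+bQ,cP+dQ) = e_{193}(P,Q)^(ad-bc); with (a,b,c,d)=(30,117,130,184) this gives the det-193 law.
So e_{193}(P,Q) = e_{193}(P',Q')^{82}, since 153*82 = 1 mod 193.
Miller loop for e_{193} over F_{110506296081583^2}: bits of 193 = 11000001; 7 double steps + 2 add steps, l/v at each.
So e_{193}(P',Q') = 57975143653039 + 3197678818794*t.
Finally e_{193}(P,Q) = 64368855430728 + 88647586767528*t.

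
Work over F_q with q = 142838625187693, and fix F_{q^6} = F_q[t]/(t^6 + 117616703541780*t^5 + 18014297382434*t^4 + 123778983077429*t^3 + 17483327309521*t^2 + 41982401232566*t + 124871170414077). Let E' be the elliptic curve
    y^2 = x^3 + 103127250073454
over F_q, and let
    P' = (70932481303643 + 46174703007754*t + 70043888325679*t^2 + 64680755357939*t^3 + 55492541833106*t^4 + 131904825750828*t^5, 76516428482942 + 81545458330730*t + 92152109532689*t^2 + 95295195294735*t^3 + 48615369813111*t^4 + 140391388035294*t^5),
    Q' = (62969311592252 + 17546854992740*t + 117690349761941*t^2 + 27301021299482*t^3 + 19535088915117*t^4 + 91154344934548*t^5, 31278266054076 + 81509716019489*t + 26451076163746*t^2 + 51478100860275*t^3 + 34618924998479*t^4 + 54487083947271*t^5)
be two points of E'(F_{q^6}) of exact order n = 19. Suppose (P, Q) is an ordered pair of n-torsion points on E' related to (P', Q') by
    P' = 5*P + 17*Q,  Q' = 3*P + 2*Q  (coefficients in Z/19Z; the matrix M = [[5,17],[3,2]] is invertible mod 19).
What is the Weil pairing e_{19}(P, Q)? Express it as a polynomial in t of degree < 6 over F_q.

Under M = [[5,17],[3,2]] in GL_2(Z/19), e_{19}(P',Q') = e_{19}(P,Q)^(5*2-17*3 mod 19).
5*2 - 17*3 = -41; reduced mod 19: det = 16, inverse 6.
Run Miller on y^2=x^3+103127250073454 over F_{142838625187693}: ladder 10011 (5 bits); e = f_P(D_Q)/f_Q(D_P).
So e_{19}(P',Q') = 103249170485009 + 137754844437218*t + 120000165306170*t^2 + 43856490989442*t^3 + 58037401980198*t^4 + 107744280265953*t^5.
Raise to 6: e(P,Q) = 71039237125964 + 114434317286278*t + 15190885127504*t^2 + 87591674397702*t^3 + 67874881701373*t^4 + 122035859332189*t^5 in mu_{19}.

71039237125964 + 114434317286278*t + 15190885127504*t^2 + 87591674397702*t^3 + 67874881701373*t^4 + 122035859332189*t^5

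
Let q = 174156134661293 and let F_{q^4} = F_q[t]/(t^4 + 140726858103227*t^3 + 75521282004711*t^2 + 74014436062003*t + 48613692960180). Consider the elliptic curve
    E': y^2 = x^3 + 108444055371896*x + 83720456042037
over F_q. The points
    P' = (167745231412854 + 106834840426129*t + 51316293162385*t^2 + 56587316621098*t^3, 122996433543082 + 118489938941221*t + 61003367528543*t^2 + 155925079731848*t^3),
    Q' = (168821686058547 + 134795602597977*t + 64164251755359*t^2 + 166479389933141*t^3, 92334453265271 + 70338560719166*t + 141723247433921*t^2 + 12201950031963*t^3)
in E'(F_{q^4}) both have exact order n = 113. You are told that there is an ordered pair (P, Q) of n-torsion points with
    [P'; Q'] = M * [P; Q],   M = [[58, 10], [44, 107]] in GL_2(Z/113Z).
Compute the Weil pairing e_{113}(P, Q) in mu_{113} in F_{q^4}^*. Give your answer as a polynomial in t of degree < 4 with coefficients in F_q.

e_{113}(aP+bQ,cP+dQ) = e_{113}(P,Q)^(ad-bc); with (a,b,c,d)=(58,10,44,107) this gives the det-113 law.
det(M) mod 113 = 3; its inverse in (Z/113)^* is 38 (check: 3*38 mod 113 = 1).
Double-and-add over 1110001: 7-1 doublings, 4-1 additions; each step l_{T,T}/v_{2T} or l_{T,P'}/v at Q'+S for random S.
e_{113}(P',Q') = 130398162694613 + 67665430971055*t + 126821956793806*t^2 + 23731604371939*t^3.
e_{113}(P,Q) = (130398162694613 + 67665430971055*t + 126821956793806*t^2 + 23731604371939*t^3)^{38} = 136632600418783 + 112322005158667*t + 90119239783686*t^2 + 112828102589899*t^3.

136632600418783 + 112322005158667*t + 90119239783686*t^2 + 112828102589899*t^3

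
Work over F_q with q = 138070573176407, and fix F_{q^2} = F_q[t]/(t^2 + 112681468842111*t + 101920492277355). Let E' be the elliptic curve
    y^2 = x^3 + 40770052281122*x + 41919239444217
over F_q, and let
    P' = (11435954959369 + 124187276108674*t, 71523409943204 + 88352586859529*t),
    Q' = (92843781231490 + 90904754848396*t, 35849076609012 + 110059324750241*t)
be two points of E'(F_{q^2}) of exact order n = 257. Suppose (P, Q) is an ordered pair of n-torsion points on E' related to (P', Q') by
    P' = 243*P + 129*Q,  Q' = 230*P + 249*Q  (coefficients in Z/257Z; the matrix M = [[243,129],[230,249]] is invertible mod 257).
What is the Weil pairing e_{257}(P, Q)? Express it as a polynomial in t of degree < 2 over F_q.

e_{257} is bilinear + alternating on E[257], so e_{257}(243*P + 129*Q, 230*P + 249*Q) = e_{257}(P,Q)^(243*249-129*230).
Hence e(P,Q) = e(P',Q')^{171} where 171 = 254^{-1} mod 257.
n = 257 = (100000001)_2 (9 bits, wt 2); accumulate f_{257,P'}(Q'+S)/f_{257,P'}(S) along the 8-step ladder.
The quotient is 37717455057405 + 115759651061774*t.
Hence e(P,Q) = 28560884431377 + 103000617721189*t in F_{138070573176407^2}^*.

28560884431377 + 103000617721189*t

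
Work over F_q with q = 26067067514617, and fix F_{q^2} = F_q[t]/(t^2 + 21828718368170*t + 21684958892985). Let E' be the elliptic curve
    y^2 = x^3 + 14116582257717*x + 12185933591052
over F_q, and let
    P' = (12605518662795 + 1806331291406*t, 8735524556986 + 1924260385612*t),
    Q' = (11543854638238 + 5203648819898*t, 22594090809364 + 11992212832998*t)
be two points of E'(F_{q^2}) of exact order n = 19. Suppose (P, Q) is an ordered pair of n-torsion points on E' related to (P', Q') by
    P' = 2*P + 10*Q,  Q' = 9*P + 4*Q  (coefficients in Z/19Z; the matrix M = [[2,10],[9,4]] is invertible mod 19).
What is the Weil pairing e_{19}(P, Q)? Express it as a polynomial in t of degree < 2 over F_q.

Alternating bilinearity on E[19] (values in mu_{19} in F_{26067067514617^2}) gives e(P',Q') = e(P,Q)^det(M).
Inverting 13 mod 19: 3. Thus e_{19}(P,Q) = e(P',Q')^{3}.
5-bit Miller (10011) on E'/F_{26067067514617} with a'=14116582257717, b'=12185933591052: accumulate tangent/chord ratios at Q'+S and P'+S'.
e_{19}(P',Q') = 1942433457962 + 1992800368772*t.
Finally e_{19}(P,Q) = 11240840375703 + 14203630736672*t.

11240840375703 + 14203630736672*t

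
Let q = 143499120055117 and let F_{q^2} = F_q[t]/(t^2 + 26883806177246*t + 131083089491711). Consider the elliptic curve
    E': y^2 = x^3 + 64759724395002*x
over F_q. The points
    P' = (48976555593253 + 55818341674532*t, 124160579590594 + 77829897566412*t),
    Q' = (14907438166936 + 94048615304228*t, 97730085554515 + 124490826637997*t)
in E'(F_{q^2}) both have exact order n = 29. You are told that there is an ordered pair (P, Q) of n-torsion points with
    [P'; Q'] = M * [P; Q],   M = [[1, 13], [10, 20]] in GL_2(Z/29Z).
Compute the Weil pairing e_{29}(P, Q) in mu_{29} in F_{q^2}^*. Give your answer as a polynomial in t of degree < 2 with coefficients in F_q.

67852702690271 + 56303215334901*t

Since e_{29}(P,P)=e_{29}(Q,Q)=1 and e_{29}(Q,P)=e_{29}(P,Q)^{-1}, expanding e_{29}(1*P + 13*Q,10*P + 20*Q) leaves e(P,Q)^det(M).
Hence e(P,Q) = e(P',Q')^{5} where 5 = 6^{-1} mod 29.
Double-and-add over 11101: 5-1 doublings, 4-1 additions; each step l_{T,T}/v_{2T} or l_{T,P'}/v at Q'+S for random S.
Miller gives e_{29}(P',Q') = 49481873246790 + 65138455988444*t in F_{143499120055117^2}.
Raise to 5: e(P,Q) = 67852702690271 + 56303215334901*t in mu_{29}.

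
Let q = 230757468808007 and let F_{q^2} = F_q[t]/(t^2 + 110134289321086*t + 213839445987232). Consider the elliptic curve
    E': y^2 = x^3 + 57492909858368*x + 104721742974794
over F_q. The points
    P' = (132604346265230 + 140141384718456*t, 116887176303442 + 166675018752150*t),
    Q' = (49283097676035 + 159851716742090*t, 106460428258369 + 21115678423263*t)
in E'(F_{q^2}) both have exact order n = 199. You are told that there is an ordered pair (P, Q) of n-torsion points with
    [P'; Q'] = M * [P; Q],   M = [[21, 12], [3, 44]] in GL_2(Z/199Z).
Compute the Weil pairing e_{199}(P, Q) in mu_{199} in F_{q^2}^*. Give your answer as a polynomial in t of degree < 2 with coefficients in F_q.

e_{199}(aP+bQ,cP+dQ) = e_{199}(P,Q)^(ad-bc); with (a,b,c,d)=(21,12,3,44) this gives the det-199 law.
21*44 - 12*3 = 888; reduced mod 199: det = 92, inverse 106.
Build f_{199,P'} and f_{199,Q'} via the 8-bit ladder of 199=11000111_2; evaluate at shifted divisors; quotient in F_{230757468808007^2}.
The quotient is 94792188630800 + 51791866438612*t.
Raise to 106: e(P,Q) = 181543444145818 + 187754489898649*t in mu_{199}.

181543444145818 + 187754489898649*t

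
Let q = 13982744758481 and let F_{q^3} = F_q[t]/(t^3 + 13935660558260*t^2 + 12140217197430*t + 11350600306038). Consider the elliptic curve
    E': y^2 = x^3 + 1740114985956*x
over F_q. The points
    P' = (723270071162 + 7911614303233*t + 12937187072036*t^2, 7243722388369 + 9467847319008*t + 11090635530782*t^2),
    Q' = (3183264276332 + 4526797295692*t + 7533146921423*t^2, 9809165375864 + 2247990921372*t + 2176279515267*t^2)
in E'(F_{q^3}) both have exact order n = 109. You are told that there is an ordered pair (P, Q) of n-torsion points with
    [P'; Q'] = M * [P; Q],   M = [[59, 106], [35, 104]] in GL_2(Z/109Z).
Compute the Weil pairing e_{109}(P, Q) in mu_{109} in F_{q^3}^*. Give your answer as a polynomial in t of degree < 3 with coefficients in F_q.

e_{109} is bilinear + alternating on E[109], so e_{109}(59*P + 106*Q, 35*P + 104*Q) = e_{109}(P,Q)^(59*104-106*35).
det M = 59*104 - 106*35 = 2426 = 28 (mod 109); 28^{-1} = 74 (mod 109).
Build f_{109,P'} and f_{109,Q'} via the 7-bit ladder of 109=1101101_2; evaluate at shifted divisors; quotient in F_{13982744758481^3}.
Miller gives e_{109}(P',Q') = 13771733867805 + 5837444997228*t + 11096739831401*t^2 in F_{13982744758481^3}.
(13771733867805 + 5837444997228*t + 11096739831401*t^2)^{74} mod (13982744758481,f) = 11208153073236 + 8508585461530*t + 10552066612870*t^2.

11208153073236 + 8508585461530*t + 10552066612870*t^2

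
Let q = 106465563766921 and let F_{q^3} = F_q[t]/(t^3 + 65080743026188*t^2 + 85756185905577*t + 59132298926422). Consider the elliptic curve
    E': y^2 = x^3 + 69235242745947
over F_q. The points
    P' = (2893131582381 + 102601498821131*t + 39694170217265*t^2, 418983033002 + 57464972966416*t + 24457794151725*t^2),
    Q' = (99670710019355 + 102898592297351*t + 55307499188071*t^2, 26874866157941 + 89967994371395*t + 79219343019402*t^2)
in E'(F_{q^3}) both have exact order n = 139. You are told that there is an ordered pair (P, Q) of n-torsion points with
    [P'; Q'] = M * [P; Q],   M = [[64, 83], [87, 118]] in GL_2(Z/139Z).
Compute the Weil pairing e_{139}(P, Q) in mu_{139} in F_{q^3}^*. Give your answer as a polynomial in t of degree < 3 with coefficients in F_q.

e_{139} is bilinear + alternating on E[139], so e_{139}(64*P + 83*Q, 87*P + 118*Q) = e_{139}(P,Q)^(64*118-83*87).
Hence e(P,Q) = e(P',Q')^{21} where 21 = 53^{-1} mod 139.
Double-and-add over 10001011: 8-1 doublings, 4-1 additions; each step l_{T,T}/v_{2T} or l_{T,P'}/v at Q'+S for random S.
e_{139}(P',Q') = 90057596407698 + 55014268174233*t + 50805410734406*t^2.
Raise to 21: e(P,Q) = 52674103946484 + 37535433696728*t + 49735057937579*t^2 in mu_{139}.

52674103946484 + 37535433696728*t + 49735057937579*t^2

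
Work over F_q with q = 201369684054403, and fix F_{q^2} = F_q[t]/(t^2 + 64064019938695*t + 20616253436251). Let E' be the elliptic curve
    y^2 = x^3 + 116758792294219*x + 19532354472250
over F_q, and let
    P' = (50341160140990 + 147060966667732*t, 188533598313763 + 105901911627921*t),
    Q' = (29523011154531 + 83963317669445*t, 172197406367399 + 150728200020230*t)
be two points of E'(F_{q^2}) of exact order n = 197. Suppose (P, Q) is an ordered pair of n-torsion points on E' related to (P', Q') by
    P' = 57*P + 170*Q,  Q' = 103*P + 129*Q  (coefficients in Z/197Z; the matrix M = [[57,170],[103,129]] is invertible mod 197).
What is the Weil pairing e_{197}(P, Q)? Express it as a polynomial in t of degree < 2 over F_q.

e_{197} is bilinear + alternating on E[197], so e_{197}(57*P + 170*Q, 103*P + 129*Q) = e_{197}(P,Q)^(57*129-170*103).
det(M) mod 197 = 87; its inverse in (Z/197)^* is 77 (check: 87*77 mod 197 = 1).
8-bit Miller (11000101) on E'/F_{201369684054403} with a'=116758792294219, b'=19532354472250: accumulate tangent/chord ratios at Q'+S and P'+S'.
The quotient is 105479730381669 + 30595868334867*t.
Hence e(P,Q) = 66133001536244 + 104293313290659*t in F_{201369684054403^2}^*.

66133001536244 + 104293313290659*t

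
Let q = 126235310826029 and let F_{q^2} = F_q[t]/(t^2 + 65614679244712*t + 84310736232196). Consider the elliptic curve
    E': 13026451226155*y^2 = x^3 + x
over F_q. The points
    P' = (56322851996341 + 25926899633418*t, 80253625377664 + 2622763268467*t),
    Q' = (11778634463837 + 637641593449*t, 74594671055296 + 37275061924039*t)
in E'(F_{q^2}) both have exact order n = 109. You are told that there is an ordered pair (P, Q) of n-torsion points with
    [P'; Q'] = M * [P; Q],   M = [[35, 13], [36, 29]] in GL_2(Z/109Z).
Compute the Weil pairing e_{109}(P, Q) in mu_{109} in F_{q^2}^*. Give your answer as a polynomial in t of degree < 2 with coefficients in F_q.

e_{109}(aP+bQ,cP+dQ) = e_{109}(P,Q)^(ad-bc); with (a,b,c,d)=(35,13,36,29) this gives the det-109 law.
So e_{109}(P,Q) = e_{109}(P',Q')^{55}, since 2*55 = 1 mod 109.
(x,y)|->(13567335722802x,13567335722802y) sends E' to y^2=x^3+123342116613768*x.
Build f_{109,P'} and f_{109,Q'} via the 7-bit ladder of 109=1101101_2; evaluate at shifted divisors; quotient in F_{126235310826029^2}.
Result: e(P',Q') = 64333291504718 + 102338971626106*t.
Finally e_{109}(P,Q) = 41026889439022 + 119502504668222*t.

41026889439022 + 119502504668222*t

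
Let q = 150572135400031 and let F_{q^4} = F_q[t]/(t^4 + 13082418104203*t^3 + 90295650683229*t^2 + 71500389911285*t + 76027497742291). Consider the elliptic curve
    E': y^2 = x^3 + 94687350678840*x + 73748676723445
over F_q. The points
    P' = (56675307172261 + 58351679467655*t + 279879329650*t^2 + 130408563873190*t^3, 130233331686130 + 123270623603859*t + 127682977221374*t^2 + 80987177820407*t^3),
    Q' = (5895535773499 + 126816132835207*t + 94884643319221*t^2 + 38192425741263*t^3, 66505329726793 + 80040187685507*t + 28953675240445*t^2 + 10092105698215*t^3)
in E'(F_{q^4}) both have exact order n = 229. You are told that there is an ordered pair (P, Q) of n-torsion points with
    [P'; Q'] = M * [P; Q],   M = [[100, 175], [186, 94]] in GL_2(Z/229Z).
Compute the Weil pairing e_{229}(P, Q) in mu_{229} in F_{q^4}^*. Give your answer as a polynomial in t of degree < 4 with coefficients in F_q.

74894080452436 + 123374929672393*t + 83129172669911*t^2 + 69240661918304*t^3

Since e_{229}(P,P)=e_{229}(Q,Q)=1 and e_{229}(Q,P)=e_{229}(P,Q)^{-1}, expanding e_{229}(100*P + 175*Q,186*P + 94*Q) leaves e(P,Q)^det(M).
det M = 100*94 - 175*186 = -23150 = 208 (mod 229); 208^{-1} = 109 (mod 229).
8-bit Miller (11100101) on E'/F_{150572135400031} with a'=94687350678840, b'=73748676723445: accumulate tangent/chord ratios at Q'+S and P'+S'.
The quotient is 33379053751564 + 90817533318374*t + 48464955464563*t^2 + 124108956536903*t^3.
e_{229}(P,Q) = (33379053751564 + 90817533318374*t + 48464955464563*t^2 + 124108956536903*t^3)^{109} = 74894080452436 + 123374929672393*t + 83129172669911*t^2 + 69240661918304*t^3.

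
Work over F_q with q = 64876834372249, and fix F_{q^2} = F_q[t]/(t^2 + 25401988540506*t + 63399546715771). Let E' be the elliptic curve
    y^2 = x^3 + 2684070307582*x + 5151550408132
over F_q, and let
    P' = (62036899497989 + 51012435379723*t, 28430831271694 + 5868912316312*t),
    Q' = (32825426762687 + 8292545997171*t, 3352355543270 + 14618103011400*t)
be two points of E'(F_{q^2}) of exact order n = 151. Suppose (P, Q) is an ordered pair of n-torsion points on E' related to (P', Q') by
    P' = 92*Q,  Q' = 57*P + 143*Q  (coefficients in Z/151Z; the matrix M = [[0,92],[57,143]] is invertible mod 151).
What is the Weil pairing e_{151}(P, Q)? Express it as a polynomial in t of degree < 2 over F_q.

e_{151} is bilinear + alternating on E[151], so e_{151}(92*Q, 57*P + 143*Q) = e_{151}(P,Q)^(0*143-92*57).
0*143 - 92*57 = -5244; reduced mod 151: det = 41, inverse 70.
8-bit Miller (10010111) on E'/F_{64876834372249} with a'=2684070307582, b'=5151550408132: accumulate tangent/chord ratios at Q'+S and P'+S'.
Result: e(P',Q') = 29552654380177 + 8861928917420*t.
Thus e_{151}(P,Q) = 59287658323162 + 41347594751028*t.

59287658323162 + 41347594751028*t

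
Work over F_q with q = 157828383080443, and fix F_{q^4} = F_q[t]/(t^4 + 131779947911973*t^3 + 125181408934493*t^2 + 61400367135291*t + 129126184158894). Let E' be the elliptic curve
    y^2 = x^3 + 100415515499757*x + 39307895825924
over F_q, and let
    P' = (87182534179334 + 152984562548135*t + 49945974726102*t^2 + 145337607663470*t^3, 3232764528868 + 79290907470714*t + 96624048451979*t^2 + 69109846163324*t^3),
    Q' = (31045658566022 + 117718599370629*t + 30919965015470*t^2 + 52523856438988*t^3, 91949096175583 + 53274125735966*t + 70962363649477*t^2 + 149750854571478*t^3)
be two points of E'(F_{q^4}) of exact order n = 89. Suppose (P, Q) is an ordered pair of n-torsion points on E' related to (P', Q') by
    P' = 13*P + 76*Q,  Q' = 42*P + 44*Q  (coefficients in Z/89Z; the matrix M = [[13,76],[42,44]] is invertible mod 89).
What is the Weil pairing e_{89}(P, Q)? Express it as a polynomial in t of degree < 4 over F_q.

96012264604380 + 26226974095091*t + 152040474035487*t^2 + 150195329972757*t^3

The 89-Weil pairing on E[89] over F_{157828383080443} is alternating-bilinear: e_{89}(P',Q') = e_{89}(P,Q)^det(M).
Hence e(P,Q) = e(P',Q')^{73} where 73 = 50^{-1} mod 89.
Run Miller on y^2=x^3+100415515499757*x+39307895825924 over F_{157828383080443}: ladder 1011001 (7 bits); e = f_P(D_Q)/f_Q(D_P).
Miller gives e_{89}(P',Q') = 108186423523817 + 42138154520600*t + 121564028497538*t^2 + 59343705037146*t^3 in F_{157828383080443^4}.
(108186423523817 + 42138154520600*t + 121564028497538*t^2 + 59343705037146*t^3)^{73} mod (157828383080443,f) = 96012264604380 + 26226974095091*t + 152040474035487*t^2 + 150195329972757*t^3.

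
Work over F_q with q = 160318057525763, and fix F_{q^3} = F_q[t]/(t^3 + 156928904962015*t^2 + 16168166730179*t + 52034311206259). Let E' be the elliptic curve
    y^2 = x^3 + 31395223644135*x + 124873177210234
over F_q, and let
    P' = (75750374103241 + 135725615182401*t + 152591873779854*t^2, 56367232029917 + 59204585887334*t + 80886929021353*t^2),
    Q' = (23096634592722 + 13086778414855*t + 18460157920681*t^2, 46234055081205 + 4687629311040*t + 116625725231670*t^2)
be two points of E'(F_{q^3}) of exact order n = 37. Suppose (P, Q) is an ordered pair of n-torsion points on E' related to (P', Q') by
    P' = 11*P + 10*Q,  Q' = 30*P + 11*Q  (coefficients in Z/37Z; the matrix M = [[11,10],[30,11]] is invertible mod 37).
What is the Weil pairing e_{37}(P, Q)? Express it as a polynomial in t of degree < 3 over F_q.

159233067451093 + 47932769597734*t + 55438754725921*t^2

e_{37}(aP+bQ,cP+dQ) = e_{37}(P,Q)^(ad-bc); with (a,b,c,d)=(11,10,30,11) this gives the det-37 law.
Inverting 6 mod 37: 31. Thus e_{37}(P,Q) = e(P',Q')^{31}.
Miller loop for e_{37} over F_{160318057525763^3}: bits of 37 = 100101; 5 double steps + 2 add steps, l/v at each.
The quotient is 79482941300852 + 101965319298945*t + 61810907991414*t^2.
Raise to 31: e(P,Q) = 159233067451093 + 47932769597734*t + 55438754725921*t^2 in mu_{37}.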